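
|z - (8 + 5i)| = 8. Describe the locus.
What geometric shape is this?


|z - z0| = r is a circle with center z0 and radius r.
Center = (8, 5), radius = 8

Circle with center (8, 5) and radius 8


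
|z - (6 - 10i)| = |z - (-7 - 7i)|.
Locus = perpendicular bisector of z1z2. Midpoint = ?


Equal distances means the locus is the perpendicular bisector of z1 and z2.
Midpoint = ((6+(-7))/2, (-10+(-7))/2) = (-0.5000, -8.5000)

Perpendicular bisector through (-0.5000, -8.5000)


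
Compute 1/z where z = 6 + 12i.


|z|^2 = 36+144 = 180
1/z = (6 - 12i)/180

1/z = 0.0333 - 0.0667i


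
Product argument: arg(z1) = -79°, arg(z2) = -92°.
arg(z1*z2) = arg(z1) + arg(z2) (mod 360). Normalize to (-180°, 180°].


arg(z1*z2) = -79° - 92° = -171°
Normalized to (-180°, 180°]: -171°

-171°


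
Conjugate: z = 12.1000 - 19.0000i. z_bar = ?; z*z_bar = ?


z_bar = 12.1000 + 19.0000i
z*z_bar = 12.1^2 + (-19)^2 = 146.41 + 361 = 507.41

z_bar = 12.1000 + 19.0000i, z*z_bar = 507.41


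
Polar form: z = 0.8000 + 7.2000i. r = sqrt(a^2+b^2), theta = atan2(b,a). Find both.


r = sqrt(0.64+51.84) = sqrt(52.48) = 7.2443
theta = atan2(7.2, 0.8) = 83.6598 degrees

r = 7.2443, theta = 83.6598 degrees


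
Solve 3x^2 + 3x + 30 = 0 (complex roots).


disc = 3^2 - 4*3*30 = 9 - 360 = -351
sqrt(|disc|) = sqrt(351) = 18.7350
Real part = -3/(2*3) = -0.5000
Imag part = 18.7350/(2*3) = 3.1225

-0.5000 ± 3.1225i


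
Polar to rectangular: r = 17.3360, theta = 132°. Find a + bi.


a = 17.3360*cos(132°) = 17.3360*(-0.66913) = -11.6000
b = 17.3360*sin(132°) = 17.3360*0.743145 = 12.8832

-11.6000 + 12.8832i


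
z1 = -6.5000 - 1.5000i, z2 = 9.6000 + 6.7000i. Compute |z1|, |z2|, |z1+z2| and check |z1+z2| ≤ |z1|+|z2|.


|z1| = sqrt((-6.5)^2 + (-1.5)^2) = sqrt(44.5) = 6.6708
|z2| = sqrt(9.6^2 + 6.7^2) = sqrt(137.05) = 11.7068
z1+z2 = 3.1000 + 5.2000i
|z1+z2| = sqrt(36.65) = 6.0539
|z1|+|z2| = 6.6708 + 11.7068 = 18.3776

|z1+z2| = 6.0539 ≤ |z1|+|z2| = 18.3776 (verified)


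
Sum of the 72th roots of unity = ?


The sum of all 72th roots of unity is 0.
Geometric series: (1 - w^72)/(1 - w) = (1-1)/(1-w) = 0 since w^72 = 1, w ≠ 1.
Alternatively: coefficient of z^71 in z^72 - 1 is 0.

0


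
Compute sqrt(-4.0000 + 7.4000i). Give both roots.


|z| = sqrt(16+54.76) = 8.4119
sqrt((|z|+a)/2) = sqrt((8.4119+(-4))/2) = sqrt(2.2059) = 1.4852
sqrt((|z|-a)/2) = sqrt((8.4119-(-4))/2) = sqrt(6.2059) = 2.4912

±(1.4852 + 2.4912i) i.e. 1.4852 + 2.4912i and -1.4852 - 2.4912i


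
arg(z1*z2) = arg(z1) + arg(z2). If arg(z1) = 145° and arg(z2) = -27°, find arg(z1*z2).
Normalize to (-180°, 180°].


arg(z1*z2) = 145° - 27° = 118°
Normalized to (-180°, 180°]: 118°

118°


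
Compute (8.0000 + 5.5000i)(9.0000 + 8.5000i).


Real = 8*9 - 5.5*8.5 = 72 - 46.75 = 25.25
Imag = 8*8.5 + 9*5.5 = 68 + 49.5 = 117.5

25.2500 + 117.5000i


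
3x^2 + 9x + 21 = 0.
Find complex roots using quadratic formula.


disc = 9^2 - 4*3*21 = 81 - 252 = -171
sqrt(|disc|) = sqrt(171) = 13.0767
Real part = -9/(2*3) = -1.5000
Imag part = 13.0767/(2*3) = 2.1794

-1.5000 ± 2.1794i


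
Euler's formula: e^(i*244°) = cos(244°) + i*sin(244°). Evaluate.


cos(244°) = -0.4384
sin(244°) = -0.8988

e^(i*244°) = -0.4384 - 0.8988i


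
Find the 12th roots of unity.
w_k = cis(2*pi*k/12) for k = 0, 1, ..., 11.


The 12th roots of unity are cis(360k/12°) for k=0..11
Angle step = 360/12 = 30°
Primitive root: cis(30°)
Primitive root = 0.8660 + 0.5000i

12 roots at angles: 0°, 30°, 60°, 90°, 120°, 150°, 180°, 210°, 240°, 270°, 300°, 330°


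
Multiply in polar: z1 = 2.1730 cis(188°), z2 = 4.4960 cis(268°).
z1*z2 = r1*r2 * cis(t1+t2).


r = 2.1730 * 4.4960 = 9.7698
theta = 188° + 268° = 456° = 96° (mod 360)

9.7698 cis(96°)


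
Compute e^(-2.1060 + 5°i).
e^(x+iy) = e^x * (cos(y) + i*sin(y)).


e^-2.1060 = 0.12172
cos(5°) = 0.9962
sin(5°) = 0.0872
Real = 0.12172*0.9962 = 0.1213
Imag = 0.12172*0.0872 = 0.0106

0.1213 + 0.0106i


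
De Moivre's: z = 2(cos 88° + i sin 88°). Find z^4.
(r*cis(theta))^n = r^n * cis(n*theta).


r^4 = 2^4 = 16
n*theta = 4*88° = 352° = 352° (mod 360)
a = 16*cos(352°) = 15.8443
b = 16*sin(352°) = -2.2268

16 cis(352°) = 15.8443 - 2.2268i


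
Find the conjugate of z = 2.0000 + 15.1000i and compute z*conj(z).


z_bar = 2.0000 - 15.1000i
z*z_bar = 2^2 + 15.1^2 = 4 + 228.01 = 232.01

z_bar = 2.0000 - 15.1000i, z*z_bar = 232.01


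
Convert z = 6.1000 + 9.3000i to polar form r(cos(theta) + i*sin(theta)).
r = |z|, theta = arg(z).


r = sqrt(37.21+86.49) = sqrt(123.7) = 11.1221
theta = atan2(9.3, 6.1) = 56.7386 degrees

r = 11.1221, theta = 56.7386 degrees


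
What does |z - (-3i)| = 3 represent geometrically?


|z - z0| = r is a circle with center z0 and radius r.
Center = (0, -3), radius = 3

Circle with center (0, -3) and radius 3


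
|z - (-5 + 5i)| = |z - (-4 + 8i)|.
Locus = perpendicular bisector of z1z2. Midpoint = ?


Equal distances means the locus is the perpendicular bisector of z1 and z2.
Midpoint = ((-5+(-4))/2, (5+8)/2) = (-4.5000, 6.5000)

Perpendicular bisector through (-4.5000, 6.5000)


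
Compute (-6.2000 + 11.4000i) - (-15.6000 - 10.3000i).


Real: -6.2 + 15.6 = 9.4
Imag: 11.4 + 10.3 = 21.7

9.4000 + 21.7000i


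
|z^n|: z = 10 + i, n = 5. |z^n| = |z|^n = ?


|z| = sqrt(100+1) = sqrt(101) = 10.0499
|z^5| = |z|^5 = (sqrt(101))^5 = 101^2 * sqrt(101) = 10201*sqrt(101)

|z^5| = 10201*sqrt(101) ≈ 102518.7812


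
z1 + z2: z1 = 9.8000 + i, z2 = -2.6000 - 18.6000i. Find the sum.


Real: 9.8 - 2.6 = 7.2
Imag: 1 - 18.6 = -17.6

7.2000 - 17.6000i


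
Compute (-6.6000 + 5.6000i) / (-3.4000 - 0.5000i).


Conjugate of z2 = -3.4000 + 0.5000i
Numerator: (-6.6000 + 5.6000i)(-3.4000 + 0.5000i) = 19.6400 - 22.3400i
Denominator: (-3.4)^2 + (-0.5)^2 = 11.81
Result = (19.6400 - 22.3400i)/11.81

1.6630 - 1.8916i


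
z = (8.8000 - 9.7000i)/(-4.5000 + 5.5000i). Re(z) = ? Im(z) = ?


Multiply by conjugate: (8.8000 - 9.7000i)(-4.5000 - 5.5000i) / ((-4.5)^2 + 5.5^2)
Numerator real = 8.8*(-4.5) - (9.7)*5.5 = -92.95
Numerator imag = -9.7*(-4.5) - 8.8*5.5 = -4.75
Denominator = 50.5
Re(z) = -92.95/50.5 = -1.8406
Im(z) = -4.75/50.5 = -0.0941

Re(z) = -1.8406, Im(z) = -0.0941


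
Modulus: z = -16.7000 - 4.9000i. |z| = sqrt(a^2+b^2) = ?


|z| = sqrt((-16.7)^2 + (-4.9)^2) = sqrt(278.89 + 24.01) = sqrt(302.9) = 17.4040

|z| = 17.4040


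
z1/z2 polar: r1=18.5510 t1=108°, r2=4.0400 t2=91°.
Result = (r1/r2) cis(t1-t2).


r = 18.5510 / 4.0400 = 4.5918
theta = 108° - 91° = 17° = 17° (mod 360)

4.5918 cis(17°)


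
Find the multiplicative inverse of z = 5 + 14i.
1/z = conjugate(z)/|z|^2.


|z|^2 = 25+196 = 221
1/z = (5 - 14i)/221

1/z = 0.0226 - 0.0633i


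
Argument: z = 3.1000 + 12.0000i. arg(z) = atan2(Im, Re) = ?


Re = 3.1, Im = 12
arg = atan2(12, 3.1) = 75.5153 degrees

arg(z) = 75.5153 degrees


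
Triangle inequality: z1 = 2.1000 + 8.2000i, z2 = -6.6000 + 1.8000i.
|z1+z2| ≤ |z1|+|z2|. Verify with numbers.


|z1| = sqrt(2.1^2 + 8.2^2) = sqrt(71.65) = 8.4646
|z2| = sqrt((-6.6)^2 + 1.8^2) = sqrt(46.8) = 6.8411
z1+z2 = -4.5000 + 10.0000i
|z1+z2| = sqrt(120.25) = 10.9659
|z1|+|z2| = 8.4646 + 6.8411 = 15.3057

|z1+z2| = 10.9659 ≤ |z1|+|z2| = 15.3057 (verified)


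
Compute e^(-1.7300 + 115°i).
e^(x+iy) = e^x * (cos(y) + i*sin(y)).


e^-1.7300 = 0.1773
cos(115°) = -0.4226
sin(115°) = 0.9063
Real = 0.1773*(-0.4226) = -0.0749
Imag = 0.1773*0.9063 = 0.1607

-0.0749 + 0.1607i


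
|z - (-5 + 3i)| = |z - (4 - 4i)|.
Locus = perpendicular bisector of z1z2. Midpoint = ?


Equal distances means the locus is the perpendicular bisector of z1 and z2.
Midpoint = ((-5+4)/2, (3+(-4))/2) = (-0.5000, -0.5000)

Perpendicular bisector through (-0.5000, -0.5000)


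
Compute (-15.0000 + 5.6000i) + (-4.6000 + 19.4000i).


Real: -15 - 4.6 = -19.6
Imag: 5.6 + 19.4 = 25

-19.6000 + 25.0000i


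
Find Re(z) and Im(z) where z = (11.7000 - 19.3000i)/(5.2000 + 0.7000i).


Multiply by conjugate: (11.7000 - 19.3000i)(5.2000 - 0.7000i) / (5.2^2 + 0.7^2)
Numerator real = 11.7*5.2 - (19.3)*0.7 = 47.33
Numerator imag = -19.3*5.2 - 11.7*0.7 = -108.55
Denominator = 27.53
Re(z) = 47.33/27.53 = 1.7192
Im(z) = -108.55/27.53 = -3.9430

Re(z) = 1.7192, Im(z) = -3.9430


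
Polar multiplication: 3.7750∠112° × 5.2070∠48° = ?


r = 3.7750 * 5.2070 = 19.6564
theta = 112° + 48° = 160° = 160° (mod 360)

19.6564 cis(160°)


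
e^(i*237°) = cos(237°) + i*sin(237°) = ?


cos(237°) = -0.5446
sin(237°) = -0.8387

e^(i*237°) = -0.5446 - 0.8387i


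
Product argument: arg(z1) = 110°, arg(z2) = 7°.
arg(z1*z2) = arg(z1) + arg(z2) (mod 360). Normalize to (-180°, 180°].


arg(z1*z2) = 110° + 7° = 117°
Normalized to (-180°, 180°]: 117°

117°


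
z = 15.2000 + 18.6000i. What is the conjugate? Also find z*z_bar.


z_bar = 15.2000 - 18.6000i
z*z_bar = 15.2^2 + 18.6^2 = 231.04 + 345.96 = 577

z_bar = 15.2000 - 18.6000i, z*z_bar = 577


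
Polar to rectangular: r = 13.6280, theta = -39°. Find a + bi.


a = 13.6280*cos(-39°) = 13.6280*0.777146 = 10.5909
b = 13.6280*sin(-39°) = 13.6280*(-0.62932) = -8.5764

10.5909 - 8.5764i


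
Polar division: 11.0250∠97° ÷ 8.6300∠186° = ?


r = 11.0250 / 8.6300 = 1.2775
theta = 97° - 186° = -89° = 271° (mod 360)

1.2775 cis(271°)


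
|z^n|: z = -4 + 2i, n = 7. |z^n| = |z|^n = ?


|z| = sqrt(16+4) = sqrt(20) = 4.4721
|z^7| = |z|^7 = (sqrt(20))^7 = 20^3 * sqrt(20) = 8000*sqrt(20)

|z^7| = 8000*sqrt(20) ≈ 35777.0876


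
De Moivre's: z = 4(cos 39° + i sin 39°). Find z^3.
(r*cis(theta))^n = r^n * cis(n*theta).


r^3 = 4^3 = 64
n*theta = 3*39° = 117° = 117° (mod 360)
a = 64*cos(117°) = -29.0554
b = 64*sin(117°) = 57.0244

64 cis(117°) = -29.0554 + 57.0244i


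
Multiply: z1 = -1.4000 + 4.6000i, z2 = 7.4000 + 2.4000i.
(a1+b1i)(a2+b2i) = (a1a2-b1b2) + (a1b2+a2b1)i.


Real = -1.4*7.4 - 4.6*2.4 = -10.36 - 11.04 = -21.4
Imag = -1.4*2.4 + 7.4*4.6 = -3.36 + 34.04 = 30.68

-21.4000 + 30.6800i


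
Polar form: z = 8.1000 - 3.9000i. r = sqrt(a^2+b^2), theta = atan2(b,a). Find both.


r = sqrt(65.61+15.21) = sqrt(80.82) = 8.9900
theta = atan2(-3.9, 8.1) = -25.7100 degrees

r = 8.9900, theta = -25.7100 degrees


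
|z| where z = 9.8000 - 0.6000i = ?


|z| = sqrt(9.8^2 + (-0.6)^2) = sqrt(96.04 + 0.36) = sqrt(96.4) = 9.8184

|z| = 9.8184


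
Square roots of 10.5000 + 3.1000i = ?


|z| = sqrt(110.25+9.61) = 10.9481
sqrt((|z|+a)/2) = sqrt((10.9481+10.5)/2) = sqrt(10.7240) = 3.2748
sqrt((|z|-a)/2) = sqrt((10.9481-10.5)/2) = sqrt(0.2240) = 0.4733

±(3.2748 + 0.4733i) i.e. 3.2748 + 0.4733i and -3.2748 - 0.4733i


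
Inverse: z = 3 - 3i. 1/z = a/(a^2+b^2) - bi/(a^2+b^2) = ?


|z|^2 = 9+9 = 18
1/z = (3 + 3i)/18

1/z = 0.1667 + 0.1667i


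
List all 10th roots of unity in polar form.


The 10th roots of unity are cis(360k/10°) for k=0..9
Angle step = 360/10 = 36°
Primitive root: cis(36°)
Primitive root = 0.8090 + 0.5878i

10 roots at angles: 0°, 36°, 72°, 108°, 144°, 180°, 216°, 252°, 288°, 324°


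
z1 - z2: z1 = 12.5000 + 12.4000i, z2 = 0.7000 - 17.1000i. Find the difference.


Real: 12.5 - 0.7 = 11.8
Imag: 12.4 + 17.1 = 29.5

11.8000 + 29.5000i


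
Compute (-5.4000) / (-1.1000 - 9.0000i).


Conjugate of z2 = -1.1000 + 9.0000i
Numerator: (-5.4000)(-1.1000 + 9.0000i) = 5.9400 - 48.6000i
Denominator: (-1.1)^2 + (-9)^2 = 82.21
Result = (5.9400 - 48.6000i)/82.21

0.0723 - 0.5912i


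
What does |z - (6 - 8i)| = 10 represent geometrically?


|z - z0| = r is a circle with center z0 and radius r.
Center = (6, -8), radius = 10

Circle with center (6, -8) and radius 10


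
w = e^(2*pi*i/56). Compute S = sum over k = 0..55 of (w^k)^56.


The roots are w_k = w^k with w = e^(2*pi*i/56), and (w^k)^56 = (w^56)^k.
So S = 1 + u + u^2 + ... + u^(55) with u = w^56.
56 = 1*56 + 0, so 56 is a multiple of 56 and u = (w^56)^1 = 1.
Every one of the 56 terms equals 1: S = 56

S = 56


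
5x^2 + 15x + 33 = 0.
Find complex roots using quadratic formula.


disc = 15^2 - 4*5*33 = 225 - 660 = -435
sqrt(|disc|) = sqrt(435) = 20.8567
Real part = -15/(2*5) = -1.5000
Imag part = 20.8567/(2*5) = 2.0857

-1.5000 ± 2.0857i


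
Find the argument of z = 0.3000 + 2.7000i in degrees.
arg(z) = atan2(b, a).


Re = 0.3, Im = 2.7
arg = atan2(2.7, 0.3) = 83.6598 degrees

arg(z) = 83.6598 degrees


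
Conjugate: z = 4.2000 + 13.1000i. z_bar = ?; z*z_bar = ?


z_bar = 4.2000 - 13.1000i
z*z_bar = 4.2^2 + 13.1^2 = 17.64 + 171.61 = 189.25

z_bar = 4.2000 - 13.1000i, z*z_bar = 189.25


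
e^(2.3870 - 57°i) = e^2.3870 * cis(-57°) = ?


e^2.3870 = 10.8808
cos(-57°) = 0.54464
sin(-57°) = -0.83867
Real = 10.8808*0.54464 = 5.9261
Imag = 10.8808*(-0.83867) = -9.1254

5.9261 - 9.1254i


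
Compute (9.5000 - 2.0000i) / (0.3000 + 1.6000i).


Conjugate of z2 = 0.3000 - 1.6000i
Numerator: (9.5000 - 2.0000i)(0.3000 - 1.6000i) = -0.3500 - 15.8000i
Denominator: 0.3^2 + 1.6^2 = 2.65
Result = (-0.3500 - 15.8000i)/2.65

-0.1321 - 5.9623i


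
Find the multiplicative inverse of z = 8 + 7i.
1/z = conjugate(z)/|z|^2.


|z|^2 = 64+49 = 113
1/z = (8 - 7i)/113

1/z = 0.0708 - 0.0619i


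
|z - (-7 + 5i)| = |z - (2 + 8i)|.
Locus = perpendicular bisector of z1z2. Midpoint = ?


Equal distances means the locus is the perpendicular bisector of z1 and z2.
Midpoint = ((-7+2)/2, (5+8)/2) = (-2.5000, 6.5000)

Perpendicular bisector through (-2.5000, 6.5000)


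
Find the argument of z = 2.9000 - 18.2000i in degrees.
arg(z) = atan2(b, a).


Re = 2.9, Im = -18.2
arg = atan2(-18.2, 2.9) = -80.9466 degrees

arg(z) = -80.9466 degrees


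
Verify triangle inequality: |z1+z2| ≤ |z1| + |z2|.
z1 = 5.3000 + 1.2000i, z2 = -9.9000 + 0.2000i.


|z1| = sqrt(5.3^2 + 1.2^2) = sqrt(29.53) = 5.4342
|z2| = sqrt((-9.9)^2 + 0.2^2) = sqrt(98.05) = 9.9020
z1+z2 = -4.6000 + 1.4000i
|z1+z2| = sqrt(23.12) = 4.8083
|z1|+|z2| = 5.4342 + 9.9020 = 15.3362

|z1+z2| = 4.8083 ≤ |z1|+|z2| = 15.3362 (verified)


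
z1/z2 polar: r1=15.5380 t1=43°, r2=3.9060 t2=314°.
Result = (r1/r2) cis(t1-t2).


r = 15.5380 / 3.9060 = 3.9780
theta = 43° - 314° = -271° = 89° (mod 360)

3.9780 cis(89°)


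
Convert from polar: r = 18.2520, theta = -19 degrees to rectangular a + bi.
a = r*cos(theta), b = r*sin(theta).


a = 18.2520*cos(-19°) = 18.2520*0.94552 = 17.2576
b = 18.2520*sin(-19°) = 18.2520*(-0.32557) = -5.9423

17.2576 - 5.9423i


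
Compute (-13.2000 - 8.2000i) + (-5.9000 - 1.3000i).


Real: -13.2 - 5.9 = -19.1
Imag: -8.2 - 1.3 = -9.5

-19.1000 - 9.5000i


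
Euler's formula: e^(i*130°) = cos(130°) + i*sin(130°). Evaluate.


cos(130°) = -0.6428
sin(130°) = 0.7660

e^(i*130°) = -0.6428 + 0.7660i


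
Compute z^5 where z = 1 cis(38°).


r^5 = 1^5 = 1
n*theta = 5*38° = 190° = 190° (mod 360)
a = 1*cos(190°) = -0.9848
b = 1*sin(190°) = -0.1736

1 cis(190°) = -0.9848 - 0.1736i


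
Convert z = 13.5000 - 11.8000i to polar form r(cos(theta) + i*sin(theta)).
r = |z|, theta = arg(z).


r = sqrt(182.25+139.24) = sqrt(321.49) = 17.9301
theta = atan2(-11.8, 13.5) = -41.1559 degrees

r = 17.9301, theta = -41.1559 degrees


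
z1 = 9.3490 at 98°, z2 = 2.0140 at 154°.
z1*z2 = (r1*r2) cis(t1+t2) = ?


r = 9.3490 * 2.0140 = 18.8289
theta = 98° + 154° = 252° = 252° (mod 360)

18.8289 cis(252°)


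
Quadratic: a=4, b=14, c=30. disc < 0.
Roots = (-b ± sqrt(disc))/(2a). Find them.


disc = 14^2 - 4*4*30 = 196 - 480 = -284
sqrt(|disc|) = sqrt(284) = 16.8523
Real part = -14/(2*4) = -1.7500
Imag part = 16.8523/(2*4) = 2.1065

-1.7500 ± 2.1065i


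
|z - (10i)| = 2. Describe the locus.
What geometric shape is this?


|z - z0| = r is a circle with center z0 and radius r.
Center = (0, 10), radius = 2

Circle with center (0, 10) and radius 2


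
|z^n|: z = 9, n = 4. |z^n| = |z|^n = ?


|z| = sqrt(81+0) = sqrt(81) = 9
|z^4| = |z|^4 = 9^4 = 6561

|z^4| = 6561


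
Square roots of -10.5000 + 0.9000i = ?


|z| = sqrt(110.25+0.81) = 10.5385
sqrt((|z|+a)/2) = sqrt((10.5385+(-10.5))/2) = sqrt(0.0193) = 0.1387
sqrt((|z|-a)/2) = sqrt((10.5385-(-10.5))/2) = sqrt(10.5193) = 3.2433

±(0.1387 + 3.2433i) i.e. 0.1387 + 3.2433i and -0.1387 - 3.2433i


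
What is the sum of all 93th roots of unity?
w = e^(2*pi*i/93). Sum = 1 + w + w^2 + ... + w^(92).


The sum of all 93th roots of unity is 0.
Geometric series: (1 - w^93)/(1 - w) = (1-1)/(1-w) = 0 since w^93 = 1, w ≠ 1.
Alternatively: coefficient of z^92 in z^93 - 1 is 0.

0


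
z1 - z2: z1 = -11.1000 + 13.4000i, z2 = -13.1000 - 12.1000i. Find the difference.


Real: -11.1 + 13.1 = 2
Imag: 13.4 + 12.1 = 25.5

2.0000 + 25.5000i


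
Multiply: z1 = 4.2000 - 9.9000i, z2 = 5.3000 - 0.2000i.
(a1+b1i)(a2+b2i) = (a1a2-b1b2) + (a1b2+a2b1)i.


Real = 4.2*5.3 - (-9.9)*(-0.2) = 22.26 - 1.98 = 20.28
Imag = 4.2*(-0.2) + 5.3*(-9.9) = -0.84 - (52.47) = -53.31

20.2800 - 53.3100i


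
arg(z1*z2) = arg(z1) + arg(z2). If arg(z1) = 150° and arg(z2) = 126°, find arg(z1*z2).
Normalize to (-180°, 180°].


arg(z1*z2) = 150° + 126° = 276°
Normalized to (-180°, 180°]: -84°

-84°


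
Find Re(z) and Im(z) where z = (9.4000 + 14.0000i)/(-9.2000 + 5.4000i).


Multiply by conjugate: (9.4000 + 14.0000i)(-9.2000 - 5.4000i) / ((-9.2)^2 + 5.4^2)
Numerator real = 9.4*(-9.2) + 14*5.4 = -10.88
Numerator imag = 14*(-9.2) - 9.4*5.4 = -179.56
Denominator = 113.8
Re(z) = -10.88/113.8 = -0.0956
Im(z) = -179.56/113.8 = -1.5779

Re(z) = -0.0956, Im(z) = -1.5779


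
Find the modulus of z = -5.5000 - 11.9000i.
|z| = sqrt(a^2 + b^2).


|z| = sqrt((-5.5)^2 + (-11.9)^2) = sqrt(30.25 + 141.61) = sqrt(171.86) = 13.1095

|z| = 13.1095


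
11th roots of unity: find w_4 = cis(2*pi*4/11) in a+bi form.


Angle = 360*4/11 = 130.9091°
a = cos(130.9091°) = -0.6549
b = sin(130.9091°) = 0.7557

-0.6549 + 0.7557i


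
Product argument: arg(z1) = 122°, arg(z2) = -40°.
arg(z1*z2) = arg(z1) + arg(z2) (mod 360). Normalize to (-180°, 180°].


arg(z1*z2) = 122° - 40° = 82°
Normalized to (-180°, 180°]: 82°

82°


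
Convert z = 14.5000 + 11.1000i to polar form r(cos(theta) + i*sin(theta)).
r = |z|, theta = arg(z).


r = sqrt(210.25+123.21) = sqrt(333.46) = 18.2609
theta = atan2(11.1, 14.5) = 37.4347 degrees

r = 18.2609, theta = 37.4347 degrees


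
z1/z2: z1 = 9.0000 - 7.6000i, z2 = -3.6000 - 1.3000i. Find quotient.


Conjugate of z2 = -3.6000 + 1.3000i
Numerator: (9.0000 - 7.6000i)(-3.6000 + 1.3000i) = -22.5200 + 39.0600i
Denominator: (-3.6)^2 + (-1.3)^2 = 14.65
Result = (-22.5200 + 39.0600i)/14.65

-1.5372 + 2.6662i


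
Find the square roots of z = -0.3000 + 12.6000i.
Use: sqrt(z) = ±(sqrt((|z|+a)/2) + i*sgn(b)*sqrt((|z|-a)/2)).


|z| = sqrt(0.09+158.76) = 12.6036
sqrt((|z|+a)/2) = sqrt((12.6036+(-0.3))/2) = sqrt(6.1518) = 2.4803
sqrt((|z|-a)/2) = sqrt((12.6036-(-0.3))/2) = sqrt(6.4518) = 2.5400

±(2.4803 + 2.5400i) i.e. 2.4803 + 2.5400i and -2.4803 - 2.5400i


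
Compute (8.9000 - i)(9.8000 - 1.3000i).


Real = 8.9*9.8 - (-1)*(-1.3) = 87.22 - 1.3 = 85.92
Imag = 8.9*(-1.3) + 9.8*(-1) = -11.57 - (9.8) = -21.37

85.9200 - 21.3700i


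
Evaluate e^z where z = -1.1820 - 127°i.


e^-1.1820 = 0.3067
cos(-127°) = -0.6018
sin(-127°) = -0.7986
Real = 0.3067*(-0.6018) = -0.1846
Imag = 0.3067*(-0.7986) = -0.2449

-0.1846 - 0.2449i


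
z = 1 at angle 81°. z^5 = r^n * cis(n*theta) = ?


r^5 = 1^5 = 1
n*theta = 5*81° = 405° = 45° (mod 360)
a = 1*cos(45°) = 0.7071
b = 1*sin(45°) = 0.7071

1 cis(45°) = 0.7071 + 0.7071i


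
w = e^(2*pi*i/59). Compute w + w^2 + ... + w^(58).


With w = e^(2*pi*i/59), all 59 of the 59th roots of unity w^0 = 1, w, ..., w^(58) sum to 0: 1 + w + ... + w^(58) = (1 - w^59)/(1 - w) = 0 since w^59 = 1, w ≠ 1.
Removing the root 1: w + w^2 + ... + w^(58) = 0 - 1 = -1

Sum = -1


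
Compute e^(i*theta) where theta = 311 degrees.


cos(311°) = 0.6561
sin(311°) = -0.7547

e^(i*311°) = 0.6561 - 0.7547i


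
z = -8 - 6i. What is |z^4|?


|z| = sqrt(64+36) = sqrt(100) = 10
|z^4| = |z|^4 = 10^4 = 10000

|z^4| = 10000


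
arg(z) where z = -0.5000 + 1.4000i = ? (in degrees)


Re = -0.5, Im = 1.4
arg = atan2(1.4, -0.5) = 109.6538 degrees

arg(z) = 109.6538 degrees


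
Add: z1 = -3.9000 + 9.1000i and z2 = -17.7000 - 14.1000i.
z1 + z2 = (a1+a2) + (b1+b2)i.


Real: -3.9 - 17.7 = -21.6
Imag: 9.1 - 14.1 = -5

-21.6000 - 5.0000i


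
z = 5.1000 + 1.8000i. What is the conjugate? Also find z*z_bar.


z_bar = 5.1000 - 1.8000i
z*z_bar = 5.1^2 + 1.8^2 = 26.01 + 3.24 = 29.25

z_bar = 5.1000 - 1.8000i, z*z_bar = 29.25


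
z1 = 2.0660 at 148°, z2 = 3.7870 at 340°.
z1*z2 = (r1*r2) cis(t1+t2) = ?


r = 2.0660 * 3.7870 = 7.8239
theta = 148° + 340° = 488° = 128° (mod 360)

7.8239 cis(128°)


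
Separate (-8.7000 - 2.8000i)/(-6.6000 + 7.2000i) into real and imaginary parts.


Multiply by conjugate: (-8.7000 - 2.8000i)(-6.6000 - 7.2000i) / ((-6.6)^2 + 7.2^2)
Numerator real = -8.7*(-6.6) - (2.8)*7.2 = 37.26
Numerator imag = -2.8*(-6.6) - (-8.7)*7.2 = 81.12
Denominator = 95.4
Re(z) = 37.26/95.4 = 0.3906
Im(z) = 81.12/95.4 = 0.8503

Re(z) = 0.3906, Im(z) = 0.8503


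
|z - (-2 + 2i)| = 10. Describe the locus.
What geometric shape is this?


|z - z0| = r is a circle with center z0 and radius r.
Center = (-2, 2), radius = 10

Circle with center (-2, 2) and radius 10


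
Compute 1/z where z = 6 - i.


|z|^2 = 36+1 = 37
1/z = (6 + 1i)/37

1/z = 0.1622 + 0.0270i


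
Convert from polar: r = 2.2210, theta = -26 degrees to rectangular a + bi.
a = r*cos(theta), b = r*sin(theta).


a = 2.2210*cos(-26°) = 2.2210*0.8988 = 1.9962
b = 2.2210*sin(-26°) = 2.2210*(-0.43837) = -0.9736

1.9962 - 0.9736i


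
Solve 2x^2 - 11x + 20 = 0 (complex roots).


disc = (-11)^2 - 4*2*20 = 121 - 160 = -39
sqrt(|disc|) = sqrt(39) = 6.2450
Real part = 11/(2*2) = 2.7500
Imag part = 6.2450/(2*2) = 1.5612

2.7500 ± 1.5612i


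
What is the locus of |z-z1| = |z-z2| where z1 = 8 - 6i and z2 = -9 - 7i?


Equal distances means the locus is the perpendicular bisector of z1 and z2.
Midpoint = ((8+(-9))/2, (-6+(-7))/2) = (-0.5000, -6.5000)

Perpendicular bisector through (-0.5000, -6.5000)


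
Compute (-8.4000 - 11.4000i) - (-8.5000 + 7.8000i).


Real: -8.4 + 8.5 = 0.1
Imag: -11.4 - 7.8 = -19.2

0.1000 - 19.2000i


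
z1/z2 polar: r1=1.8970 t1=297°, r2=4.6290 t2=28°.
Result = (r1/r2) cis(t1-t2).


r = 1.8970 / 4.6290 = 0.4098
theta = 297° - 28° = 269° = 269° (mod 360)

0.4098 cis(269°)


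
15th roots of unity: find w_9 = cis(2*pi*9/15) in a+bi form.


Angle = 360*9/15 = 216°
a = cos(216°) = -0.8090
b = sin(216°) = -0.5878

-0.8090 - 0.5878i


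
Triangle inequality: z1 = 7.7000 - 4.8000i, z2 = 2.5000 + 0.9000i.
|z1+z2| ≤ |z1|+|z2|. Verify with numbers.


|z1| = sqrt(7.7^2 + (-4.8)^2) = sqrt(82.33) = 9.0736
|z2| = sqrt(2.5^2 + 0.9^2) = sqrt(7.06) = 2.6571
z1+z2 = 10.2000 - 3.9000i
|z1+z2| = sqrt(119.25) = 10.9202
|z1|+|z2| = 9.0736 + 2.6571 = 11.7307

|z1+z2| = 10.9202 ≤ |z1|+|z2| = 11.7307 (verified)


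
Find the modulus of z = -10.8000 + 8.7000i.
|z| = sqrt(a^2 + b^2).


|z| = sqrt((-10.8)^2 + 8.7^2) = sqrt(116.64 + 75.69) = sqrt(192.33) = 13.8683

|z| = 13.8683


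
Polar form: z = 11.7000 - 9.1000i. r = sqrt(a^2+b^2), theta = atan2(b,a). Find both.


r = sqrt(136.89+82.81) = sqrt(219.7) = 14.8223
theta = atan2(-9.1, 11.7) = -37.8750 degrees

r = 14.8223, theta = -37.8750 degrees


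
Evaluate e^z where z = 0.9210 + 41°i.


e^0.9210 = 2.5118
cos(41°) = 0.7547
sin(41°) = 0.65606
Real = 2.5118*0.7547 = 1.8957
Imag = 2.5118*0.65606 = 1.6479

1.8957 + 1.6479i


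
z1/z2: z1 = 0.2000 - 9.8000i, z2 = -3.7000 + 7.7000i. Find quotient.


Conjugate of z2 = -3.7000 - 7.7000i
Numerator: (0.2000 - 9.8000i)(-3.7000 - 7.7000i) = -76.2000 + 34.7200i
Denominator: (-3.7)^2 + 7.7^2 = 72.98
Result = (-76.2000 + 34.7200i)/72.98

-1.0441 + 0.4757i


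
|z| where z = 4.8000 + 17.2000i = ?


|z| = sqrt(4.8^2 + 17.2^2) = sqrt(23.04 + 295.84) = sqrt(318.88) = 17.8572

|z| = 17.8572


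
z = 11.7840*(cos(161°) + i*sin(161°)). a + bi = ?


a = 11.7840*cos(161°) = 11.7840*(-0.94552) = -11.1420
b = 11.7840*sin(161°) = 11.7840*0.32557 = 3.8365

-11.1420 + 3.8365i


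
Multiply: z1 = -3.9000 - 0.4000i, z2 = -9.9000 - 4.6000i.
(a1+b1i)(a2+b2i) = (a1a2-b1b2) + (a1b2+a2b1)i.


Real = -3.9*(-9.9) - (-0.4)*(-4.6) = 38.61 - 1.84 = 36.77
Imag = -3.9*(-4.6) - (9.9)*(-0.4) = 17.94 + 3.96 = 21.9

36.7700 + 21.9000i


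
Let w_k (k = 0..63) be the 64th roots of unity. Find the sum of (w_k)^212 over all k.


The roots are w_k = w^k with w = e^(2*pi*i/64), and (w^k)^212 = (w^212)^k.
So S = 1 + u + u^2 + ... + u^(63) with u = w^212.
212 = 3*64 + 20, so 212 is not a multiple of 64: u = (w^64)^3 * w^20 = w^20 ≠ 1 (w is a primitive 64th root), while u^64 = (w^64)^212 = 1.
Geometric series: S = (1 - u^64)/(1 - u) = (1 - 1)/(1 - u) = 0

S = 0


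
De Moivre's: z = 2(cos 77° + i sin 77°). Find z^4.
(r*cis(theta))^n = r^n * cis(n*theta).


r^4 = 2^4 = 16
n*theta = 4*77° = 308° = 308° (mod 360)
a = 16*cos(308°) = 9.8506
b = 16*sin(308°) = -12.6082

16 cis(308°) = 9.8506 - 12.6082i


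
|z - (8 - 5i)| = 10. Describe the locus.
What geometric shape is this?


|z - z0| = r is a circle with center z0 and radius r.
Center = (8, -5), radius = 10

Circle with center (8, -5) and radius 10


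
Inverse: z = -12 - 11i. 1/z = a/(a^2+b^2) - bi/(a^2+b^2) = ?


|z|^2 = 144+121 = 265
1/z = (-12 + 11i)/265

1/z = -0.0453 + 0.0415i


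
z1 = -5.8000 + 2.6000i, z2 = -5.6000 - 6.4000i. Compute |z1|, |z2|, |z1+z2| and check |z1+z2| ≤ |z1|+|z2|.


|z1| = sqrt((-5.8)^2 + 2.6^2) = sqrt(40.4) = 6.3561
|z2| = sqrt((-5.6)^2 + (-6.4)^2) = sqrt(72.32) = 8.5041
z1+z2 = -11.4000 - 3.8000i
|z1+z2| = sqrt(144.4) = 12.0167
|z1|+|z2| = 6.3561 + 8.5041 = 14.8602

|z1+z2| = 12.0167 ≤ |z1|+|z2| = 14.8602 (verified)


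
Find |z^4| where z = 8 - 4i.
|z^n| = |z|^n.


|z| = sqrt(64+16) = sqrt(80) = 8.9443
|z^4| = |z|^4 = (sqrt(80))^4 = 80^2 = 6400

|z^4| = 6400


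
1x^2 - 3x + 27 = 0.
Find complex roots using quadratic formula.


disc = (-3)^2 - 4*1*27 = 9 - 108 = -99
sqrt(|disc|) = sqrt(99) = 9.9499
Real part = 3/(2*1) = 1.5000
Imag part = 9.9499/(2*1) = 4.9749

1.5000 ± 4.9749i


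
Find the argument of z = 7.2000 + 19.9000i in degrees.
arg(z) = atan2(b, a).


Re = 7.2, Im = 19.9
arg = atan2(19.9, 7.2) = 70.1094 degrees

arg(z) = 70.1094 degrees


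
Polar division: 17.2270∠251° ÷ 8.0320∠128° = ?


r = 17.2270 / 8.0320 = 2.1448
theta = 251° - 128° = 123° = 123° (mod 360)

2.1448 cis(123°)


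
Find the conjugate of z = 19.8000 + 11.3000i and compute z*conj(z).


z_bar = 19.8000 - 11.3000i
z*z_bar = 19.8^2 + 11.3^2 = 392.04 + 127.69 = 519.73

z_bar = 19.8000 - 11.3000i, z*z_bar = 519.73


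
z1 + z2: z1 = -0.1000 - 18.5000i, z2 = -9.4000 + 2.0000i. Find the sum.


Real: -0.1 - 9.4 = -9.5
Imag: -18.5 + 2 = -16.5

-9.5000 - 16.5000i


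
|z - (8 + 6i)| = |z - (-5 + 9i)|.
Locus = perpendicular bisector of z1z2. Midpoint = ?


Equal distances means the locus is the perpendicular bisector of z1 and z2.
Midpoint = ((8+(-5))/2, (6+9)/2) = (1.5000, 7.5000)

Perpendicular bisector through (1.5000, 7.5000)


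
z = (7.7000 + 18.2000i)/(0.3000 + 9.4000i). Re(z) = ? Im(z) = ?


Multiply by conjugate: (7.7000 + 18.2000i)(0.3000 - 9.4000i) / (0.3^2 + 9.4^2)
Numerator real = 7.7*0.3 + 18.2*9.4 = 173.39
Numerator imag = 18.2*0.3 - 7.7*9.4 = -66.92
Denominator = 88.45
Re(z) = 173.39/88.45 = 1.9603
Im(z) = -66.92/88.45 = -0.7566

Re(z) = 1.9603, Im(z) = -0.7566


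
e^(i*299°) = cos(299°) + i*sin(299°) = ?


cos(299°) = 0.4848
sin(299°) = -0.8746

e^(i*299°) = 0.4848 - 0.8746i


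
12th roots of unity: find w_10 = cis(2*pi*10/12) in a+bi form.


Angle = 360*10/12 = 300°
a = cos(300°) = 0.5000
b = sin(300°) = -0.8660

0.5000 - 0.8660i


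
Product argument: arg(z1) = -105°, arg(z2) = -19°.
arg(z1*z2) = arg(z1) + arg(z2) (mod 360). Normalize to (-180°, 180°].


arg(z1*z2) = -105° - 19° = -124°
Normalized to (-180°, 180°]: -124°

-124°


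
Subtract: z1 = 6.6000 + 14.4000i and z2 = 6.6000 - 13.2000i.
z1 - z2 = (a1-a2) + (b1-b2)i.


Real: 6.6 - 6.6 = 0
Imag: 14.4 + 13.2 = 27.6

27.6000i


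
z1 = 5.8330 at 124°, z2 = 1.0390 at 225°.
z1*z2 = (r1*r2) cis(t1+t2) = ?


r = 5.8330 * 1.0390 = 6.0605
theta = 124° + 225° = 349° = 349° (mod 360)

6.0605 cis(349°)


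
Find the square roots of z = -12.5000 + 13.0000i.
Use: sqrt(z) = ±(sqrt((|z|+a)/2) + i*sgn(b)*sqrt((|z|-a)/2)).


|z| = sqrt(156.25+169) = 18.0347
sqrt((|z|+a)/2) = sqrt((18.0347+(-12.5))/2) = sqrt(2.7673) = 1.6635
sqrt((|z|-a)/2) = sqrt((18.0347-(-12.5))/2) = sqrt(15.2673) = 3.9073

±(1.6635 + 3.9073i) i.e. 1.6635 + 3.9073i and -1.6635 - 3.9073i


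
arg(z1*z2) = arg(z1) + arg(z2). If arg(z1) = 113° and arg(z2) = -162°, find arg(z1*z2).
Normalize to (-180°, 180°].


arg(z1*z2) = 113° - 162° = -49°
Normalized to (-180°, 180°]: -49°

-49°


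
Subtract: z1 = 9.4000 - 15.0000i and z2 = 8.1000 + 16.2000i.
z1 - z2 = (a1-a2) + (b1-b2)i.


Real: 9.4 - 8.1 = 1.3
Imag: -15 - 16.2 = -31.2

1.3000 - 31.2000i


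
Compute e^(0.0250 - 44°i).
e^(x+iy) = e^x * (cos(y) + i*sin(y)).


e^0.0250 = 1.0253
cos(-44°) = 0.7193
sin(-44°) = -0.69466
Real = 1.0253*0.7193 = 0.7375
Imag = 1.0253*(-0.69466) = -0.7122

0.7375 - 0.7122i


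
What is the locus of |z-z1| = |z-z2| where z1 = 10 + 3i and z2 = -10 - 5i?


Equal distances means the locus is the perpendicular bisector of z1 and z2.
Midpoint = ((10+(-10))/2, (3+(-5))/2) = (0, -1.0000)

Perpendicular bisector through (0, -1.0000)


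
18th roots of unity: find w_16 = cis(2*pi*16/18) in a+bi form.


Angle = 360*16/18 = 320°
a = cos(320°) = 0.7660
b = sin(320°) = -0.6428

0.7660 - 0.6428i


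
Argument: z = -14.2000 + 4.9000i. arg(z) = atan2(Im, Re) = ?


Re = -14.2, Im = 4.9
arg = atan2(4.9, -14.2) = 160.9620 degrees

arg(z) = 160.9620 degrees


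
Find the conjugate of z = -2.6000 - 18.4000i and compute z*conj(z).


z_bar = -2.6000 + 18.4000i
z*z_bar = (-2.6)^2 + (-18.4)^2 = 6.76 + 338.56 = 345.32

z_bar = -2.6000 + 18.4000i, z*z_bar = 345.32


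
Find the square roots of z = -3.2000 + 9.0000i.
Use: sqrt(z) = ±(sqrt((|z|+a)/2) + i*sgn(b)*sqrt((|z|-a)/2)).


|z| = sqrt(10.24+81) = 9.5520
sqrt((|z|+a)/2) = sqrt((9.5520+(-3.2))/2) = sqrt(3.1760) = 1.7821
sqrt((|z|-a)/2) = sqrt((9.5520-(-3.2))/2) = sqrt(6.3760) = 2.5251

±(1.7821 + 2.5251i) i.e. 1.7821 + 2.5251i and -1.7821 - 2.5251i


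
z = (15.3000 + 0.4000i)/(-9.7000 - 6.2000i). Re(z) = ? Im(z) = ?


Multiply by conjugate: (15.3000 + 0.4000i)(-9.7000 + 6.2000i) / ((-9.7)^2 + (-6.2)^2)
Numerator real = 15.3*(-9.7) + 0.4*(-6.2) = -150.89
Numerator imag = 0.4*(-9.7) - 15.3*(-6.2) = 90.98
Denominator = 132.53
Re(z) = -150.89/132.53 = -1.1385
Im(z) = 90.98/132.53 = 0.6865

Re(z) = -1.1385, Im(z) = 0.6865


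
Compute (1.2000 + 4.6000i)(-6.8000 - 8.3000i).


Real = 1.2*(-6.8) - 4.6*(-8.3) = -8.16 - (-38.18) = 30.02
Imag = 1.2*(-8.3) - (6.8)*4.6 = -9.96 - (31.28) = -41.24

30.0200 - 41.2400i


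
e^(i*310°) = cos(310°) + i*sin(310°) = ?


cos(310°) = 0.6428
sin(310°) = -0.7660

e^(i*310°) = 0.6428 - 0.7660i


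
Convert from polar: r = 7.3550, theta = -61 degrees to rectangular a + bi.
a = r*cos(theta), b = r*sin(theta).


a = 7.3550*cos(-61°) = 7.3550*0.48481 = 3.5658
b = 7.3550*sin(-61°) = 7.3550*(-0.87462) = -6.4328

3.5658 - 6.4328i


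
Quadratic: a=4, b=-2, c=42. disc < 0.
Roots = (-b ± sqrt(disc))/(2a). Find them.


disc = (-2)^2 - 4*4*42 = 4 - 672 = -668
sqrt(|disc|) = sqrt(668) = 25.8457
Real part = 2/(2*4) = 0.2500
Imag part = 25.8457/(2*4) = 3.2307

0.2500 ± 3.2307i


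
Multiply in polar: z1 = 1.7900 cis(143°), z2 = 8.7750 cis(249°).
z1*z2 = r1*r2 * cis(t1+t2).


r = 1.7900 * 8.7750 = 15.7073
theta = 143° + 249° = 392° = 32° (mod 360)

15.7073 cis(32°)


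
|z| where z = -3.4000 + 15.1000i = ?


|z| = sqrt((-3.4)^2 + 15.1^2) = sqrt(11.56 + 228.01) = sqrt(239.57) = 15.4780

|z| = 15.4780


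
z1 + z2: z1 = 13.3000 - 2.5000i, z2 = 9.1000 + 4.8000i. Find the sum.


Real: 13.3 + 9.1 = 22.4
Imag: -2.5 + 4.8 = 2.3

22.4000 + 2.3000i


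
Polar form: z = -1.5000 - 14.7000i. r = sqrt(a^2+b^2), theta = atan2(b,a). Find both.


r = sqrt(2.25+216.09) = sqrt(218.34) = 14.7763
theta = atan2(-14.7, -1.5) = -95.8263 degrees

r = 14.7763, theta = -95.8263 degrees


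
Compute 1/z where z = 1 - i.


|z|^2 = 1+1 = 2
1/z = (1 + 1i)/2

1/z = 0.5000 + 0.5000i


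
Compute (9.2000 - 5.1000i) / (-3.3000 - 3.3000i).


Conjugate of z2 = -3.3000 + 3.3000i
Numerator: (9.2000 - 5.1000i)(-3.3000 + 3.3000i) = -13.5300 + 47.1900i
Denominator: (-3.3)^2 + (-3.3)^2 = 21.78
Result = (-13.5300 + 47.1900i)/21.78

-0.6212 + 2.1667i


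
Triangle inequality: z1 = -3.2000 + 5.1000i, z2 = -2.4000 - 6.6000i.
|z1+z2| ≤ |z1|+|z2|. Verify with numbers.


|z1| = sqrt((-3.2)^2 + 5.1^2) = sqrt(36.25) = 6.0208
|z2| = sqrt((-2.4)^2 + (-6.6)^2) = sqrt(49.32) = 7.0228
z1+z2 = -5.6000 - 1.5000i
|z1+z2| = sqrt(33.61) = 5.7974
|z1|+|z2| = 6.0208 + 7.0228 = 13.0436

|z1+z2| = 5.7974 ≤ |z1|+|z2| = 13.0436 (verified)


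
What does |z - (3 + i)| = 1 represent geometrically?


|z - z0| = r is a circle with center z0 and radius r.
Center = (3, 1), radius = 1

Circle with center (3, 1) and radius 1


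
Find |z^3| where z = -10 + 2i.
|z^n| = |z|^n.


|z| = sqrt(100+4) = sqrt(104) = 10.1980
|z^3| = |z|^3 = (sqrt(104))^3 = 104*sqrt(104)

|z^3| = 104*sqrt(104) ≈ 1060.5961


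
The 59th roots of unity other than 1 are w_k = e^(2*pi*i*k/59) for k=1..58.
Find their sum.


With w = e^(2*pi*i/59), all 59 of the 59th roots of unity w^0 = 1, w, ..., w^(58) sum to 0: 1 + w + ... + w^(58) = (1 - w^59)/(1 - w) = 0 since w^59 = 1, w ≠ 1.
Removing the root 1: w + w^2 + ... + w^(58) = 0 - 1 = -1

Sum = -1


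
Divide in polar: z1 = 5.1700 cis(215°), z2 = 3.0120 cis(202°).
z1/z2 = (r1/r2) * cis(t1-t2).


r = 5.1700 / 3.0120 = 1.7165
theta = 215° - 202° = 13° = 13° (mod 360)

1.7165 cis(13°)


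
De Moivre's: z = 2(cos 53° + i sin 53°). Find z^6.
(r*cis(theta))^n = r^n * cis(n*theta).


r^6 = 2^6 = 64
n*theta = 6*53° = 318° = 318° (mod 360)
a = 64*cos(318°) = 47.5613
b = 64*sin(318°) = -42.8244

64 cis(318°) = 47.5613 - 42.8244i


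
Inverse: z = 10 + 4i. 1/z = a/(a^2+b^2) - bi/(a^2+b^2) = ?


|z|^2 = 100+16 = 116
1/z = (10 - 4i)/116

1/z = 0.0862 - 0.0345i


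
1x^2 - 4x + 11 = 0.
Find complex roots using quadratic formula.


disc = (-4)^2 - 4*1*11 = 16 - 44 = -28
sqrt(|disc|) = sqrt(28) = 5.2915
Real part = 4/(2*1) = 2.0000
Imag part = 5.2915/(2*1) = 2.6458

2.0000 ± 2.6458i


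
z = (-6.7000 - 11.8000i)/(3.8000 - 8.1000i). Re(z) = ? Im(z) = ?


Multiply by conjugate: (-6.7000 - 11.8000i)(3.8000 + 8.1000i) / (3.8^2 + (-8.1)^2)
Numerator real = -6.7*3.8 - (11.8)*(-8.1) = 70.12
Numerator imag = -11.8*3.8 - (-6.7)*(-8.1) = -99.11
Denominator = 80.05
Re(z) = 70.12/80.05 = 0.8760
Im(z) = -99.11/80.05 = -1.2381

Re(z) = 0.8760, Im(z) = -1.2381


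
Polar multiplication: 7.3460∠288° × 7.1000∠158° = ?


r = 7.3460 * 7.1000 = 52.1566
theta = 288° + 158° = 446° = 86° (mod 360)

52.1566 cis(86°)


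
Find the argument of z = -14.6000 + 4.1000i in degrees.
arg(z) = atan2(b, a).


Re = -14.6, Im = 4.1
arg = atan2(4.1, -14.6) = 164.3141 degrees

arg(z) = 164.3141 degrees


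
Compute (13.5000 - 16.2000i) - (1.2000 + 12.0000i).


Real: 13.5 - 1.2 = 12.3
Imag: -16.2 - 12 = -28.2

12.3000 - 28.2000i


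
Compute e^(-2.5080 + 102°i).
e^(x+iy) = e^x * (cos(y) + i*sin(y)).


e^-2.5080 = 0.08143
cos(102°) = -0.2079
sin(102°) = 0.97815
Real = 0.08143*(-0.2079) = -0.0169
Imag = 0.08143*0.97815 = 0.0797

-0.0169 + 0.0797i


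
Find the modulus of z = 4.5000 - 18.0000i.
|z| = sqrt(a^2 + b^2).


|z| = sqrt(4.5^2 + (-18)^2) = sqrt(20.25 + 324) = sqrt(344.25) = 18.5540

|z| = 18.5540


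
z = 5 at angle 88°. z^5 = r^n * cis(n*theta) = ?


r^5 = 5^5 = 3125
n*theta = 5*88° = 440° = 80° (mod 360)
a = 3125*cos(80°) = 542.6506
b = 3125*sin(80°) = 3077.5242

3125 cis(80°) = 542.6506 + 3077.5242i


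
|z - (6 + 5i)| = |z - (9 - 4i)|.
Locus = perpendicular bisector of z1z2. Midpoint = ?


Equal distances means the locus is the perpendicular bisector of z1 and z2.
Midpoint = ((6+9)/2, (5+(-4))/2) = (7.5000, 0.5000)

Perpendicular bisector through (7.5000, 0.5000)


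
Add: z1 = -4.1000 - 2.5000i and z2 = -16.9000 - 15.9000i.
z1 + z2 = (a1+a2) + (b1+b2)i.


Real: -4.1 - 16.9 = -21
Imag: -2.5 - 15.9 = -18.4

-21.0000 - 18.4000i


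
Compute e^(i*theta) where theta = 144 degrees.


cos(144°) = -0.8090
sin(144°) = 0.5878

e^(i*144°) = -0.8090 + 0.5878i


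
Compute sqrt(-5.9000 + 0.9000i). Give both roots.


|z| = sqrt(34.81+0.81) = 5.9682
sqrt((|z|+a)/2) = sqrt((5.9682+(-5.9))/2) = sqrt(0.0341) = 0.1847
sqrt((|z|-a)/2) = sqrt((5.9682-(-5.9))/2) = sqrt(5.9341) = 2.4360

±(0.1847 + 2.4360i) i.e. 0.1847 + 2.4360i and -0.1847 - 2.4360i


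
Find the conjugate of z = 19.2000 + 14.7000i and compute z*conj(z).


z_bar = 19.2000 - 14.7000i
z*z_bar = 19.2^2 + 14.7^2 = 368.64 + 216.09 = 584.73

z_bar = 19.2000 - 14.7000i, z*z_bar = 584.73


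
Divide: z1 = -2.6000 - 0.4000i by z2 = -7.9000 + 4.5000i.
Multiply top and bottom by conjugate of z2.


Conjugate of z2 = -7.9000 - 4.5000i
Numerator: (-2.6000 - 0.4000i)(-7.9000 - 4.5000i) = 18.7400 + 14.8600i
Denominator: (-7.9)^2 + 4.5^2 = 82.66
Result = (18.7400 + 14.8600i)/82.66

0.2267 + 0.1798i


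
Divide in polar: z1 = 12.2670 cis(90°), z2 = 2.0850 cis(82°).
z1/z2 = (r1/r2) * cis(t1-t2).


r = 12.2670 / 2.0850 = 5.8835
theta = 90° - 82° = 8° = 8° (mod 360)

5.8835 cis(8°)


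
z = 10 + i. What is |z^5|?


|z| = sqrt(100+1) = sqrt(101) = 10.0499
|z^5| = |z|^5 = (sqrt(101))^5 = 101^2 * sqrt(101) = 10201*sqrt(101)

|z^5| = 10201*sqrt(101) ≈ 102518.7812


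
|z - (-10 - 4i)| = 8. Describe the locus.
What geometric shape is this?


|z - z0| = r is a circle with center z0 and radius r.
Center = (-10, -4), radius = 8

Circle with center (-10, -4) and radius 8


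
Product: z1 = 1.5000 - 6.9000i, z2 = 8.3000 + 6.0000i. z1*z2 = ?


Real = 1.5*8.3 - (-6.9)*6 = 12.45 - (-41.4) = 53.85
Imag = 1.5*6 + 8.3*(-6.9) = 9 - (57.27) = -48.27

53.8500 - 48.2700i


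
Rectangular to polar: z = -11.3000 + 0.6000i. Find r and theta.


r = sqrt(127.69+0.36) = sqrt(128.05) = 11.3159
theta = atan2(0.6, -11.3) = 176.9606 degrees

r = 11.3159, theta = 176.9606 degrees


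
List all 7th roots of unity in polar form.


The 7th roots of unity are cis(360k/7°) for k=0..6
Angle step = 360/7 = 51.4286°
Primitive root: cis(51.4286°)
Primitive root = 0.6235 + 0.7818i

7 roots at angles: 0°, 51.4286°, 102.8571°, 154.2857°, 205.7143°, 257.1429°, 308.5714°


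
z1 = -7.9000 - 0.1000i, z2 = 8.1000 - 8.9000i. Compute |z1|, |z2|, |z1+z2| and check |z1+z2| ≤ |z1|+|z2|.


|z1| = sqrt((-7.9)^2 + (-0.1)^2) = sqrt(62.42) = 7.9006
|z2| = sqrt(8.1^2 + (-8.9)^2) = sqrt(144.82) = 12.0341
z1+z2 = 0.2000 - 9.0000i
|z1+z2| = sqrt(81.04) = 9.0022
|z1|+|z2| = 7.9006 + 12.0341 = 19.9347

|z1+z2| = 9.0022 ≤ |z1|+|z2| = 19.9347 (verified)


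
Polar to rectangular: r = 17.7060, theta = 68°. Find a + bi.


a = 17.7060*cos(68°) = 17.7060*0.37461 = 6.6328
b = 17.7060*sin(68°) = 17.7060*0.927184 = 16.4167

6.6328 + 16.4167i
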